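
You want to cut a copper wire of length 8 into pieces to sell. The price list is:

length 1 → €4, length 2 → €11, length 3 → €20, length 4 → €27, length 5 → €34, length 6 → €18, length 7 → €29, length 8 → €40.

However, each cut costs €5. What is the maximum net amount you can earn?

Let net[k] be the best obtainable value from length k. For each k, try every first piece i and keep the best of price[i] + net[k−i] minus the 5 cut fee when i<k.
net[1] = 4
net[2] = 11
net[3] = 20
net[4] = 27
net[5] = 34
net[6] = 35  (first piece 3, then net[3]=20)
net[7] = 42  (first piece 3, then net[4]=27)
net[8] = 49  (first piece 3, then net[5]=34)
One optimal plan: pieces 5 + 3 (1 cut) → €54 − €5 = €49.

49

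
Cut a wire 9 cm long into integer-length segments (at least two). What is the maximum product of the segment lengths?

27

Fill g[k] for k=2..9: at each k try every first piece i and multiply by the better of (k−i) uncut or g[k−i].
g[2] = 1*max(1,0) = 1*1 = 1
g[3] = 1*max(2,1) = 1*2 = 2
g[4] = 2*max(2,1) = 2*2 = 4
g[5] = 2*max(3,2) = 2*3 = 6
g[6] = 3*max(3,2) = 3*3 = 9
g[7] = 2*max(5,6) = 2*6 = 12
g[8] = 2*max(6,9) = 2*9 = 18
g[9] = 3*max(6,9) = 3*9 = 27
One optimal split: 3 + 3 + 3; product 3*3*3 = 27.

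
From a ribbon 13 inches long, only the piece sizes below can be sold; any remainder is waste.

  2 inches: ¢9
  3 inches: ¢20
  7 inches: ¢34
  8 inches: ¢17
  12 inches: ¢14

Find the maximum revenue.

Consider every possible first cut. r[k] is the best of p[i]+r[k−i] over all sellable i≤k.
r[1] = 0
r[2] = 9
r[3] = 20
r[4] = 20
r[5] = 29  (first piece 2, then r[3]=20)
r[6] = 40  (first piece 3, then r[3]=20)
r[7] = 40
r[8] = 49  (first piece 2, then r[6]=40)
r[9] = 60  (first piece 3, then r[6]=40)
r[10] = 60
r[11] = 69  (first piece 2, then r[9]=60)
r[12] = 80  (first piece 3, then r[9]=60)
r[13] = 80
One optimal cutting: pieces 3 + 3 + 3 + 3 with 1 inch of scrap → ¢80.

80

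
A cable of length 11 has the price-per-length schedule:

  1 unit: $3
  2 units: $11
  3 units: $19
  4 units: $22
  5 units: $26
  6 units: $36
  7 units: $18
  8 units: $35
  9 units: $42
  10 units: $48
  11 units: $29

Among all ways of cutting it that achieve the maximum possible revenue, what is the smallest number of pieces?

Consider every possible first cut. r[k] is the best of p[i]+r[k−i] over all sellable i≤k.
r[1] = 3
r[2] = max(3+3, 11+0) = 11
r[3] = max(3+11, 11+3, 19+0) = 19
r[4] = max(3+19, 11+11, 19+3, 22+0) = 22
r[5] = max(3+22, 11+19, 19+11, 22+3, 26+0) = 30
r[6] = max(3+30, 11+22, 19+19, 22+11, 26+3, 36+0) = 38
r[7] = max(3+38, 11+30, 19+22, …, 36+3, 18+0) = 41
r[8] = max(3+41, 11+38, 19+30, …, 18+3, 35+0) = 49
r[9] = max(3+49, 11+41, 19+38, …, 35+3, 42+0) = 57
r[10] = max(3+57, 11+49, 19+41, …, 42+3, 48+0) = 60
r[11] = max(3+60, 11+57, 19+49, …, 48+3, 29+0) = 68
Maximum revenue is $68.
Now minimize piece count subject to staying optimal: for each k, pieces[k] = 1 + min over i with p[i]+r[k−i]=r[k] of pieces[k−i].
pieces[8] = 3
pieces[9] = 3
pieces[10] = 3
pieces[11] = 4

4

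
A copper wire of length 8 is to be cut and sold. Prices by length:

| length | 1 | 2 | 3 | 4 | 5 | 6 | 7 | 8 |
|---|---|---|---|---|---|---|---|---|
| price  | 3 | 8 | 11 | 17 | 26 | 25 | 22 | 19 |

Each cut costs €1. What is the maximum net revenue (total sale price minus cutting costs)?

36

Let r[k] be the best obtainable value from length k. For each k, try every first piece i and keep the best of price[i] + r[k−i] minus the 1 cut fee when i<k.
r[1] = 3
r[2] = max(3+3-1, 8+0) = 8
r[3] = max(3+8-1, 8+3-1, 11+0) = 11
r[4] = max(3+11-1, 8+8-1, 11+3-1, 17+0) = 17
r[5] = max(3+17-1, 8+11-1, 11+8-1, 17+3-1, 26+0) = 26
r[6] = max(3+26-1, 8+17-1, 11+11-1, 17+8-1, 26+3-1, 25+0) = 28
r[7] = max(3+28-1, 8+26-1, 11+17-1, …, 25+3-1, 22+0) = 33
r[8] = max(3+33-1, 8+28-1, 11+26-1, …, 22+3-1, 19+0) = 36
One optimal plan: pieces 5 + 3 (1 cut) → €37 − €1 = €36.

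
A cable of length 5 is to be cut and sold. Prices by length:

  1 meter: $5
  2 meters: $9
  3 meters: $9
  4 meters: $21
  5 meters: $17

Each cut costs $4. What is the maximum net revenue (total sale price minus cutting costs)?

22

Let net[k] be the best obtainable value from length k. For each k, try every first piece i and keep the best of price[i] + net[k−i] minus the 4 cut fee when i<k.
net[1] = 5
net[2] = 9
net[3] = 10  (first piece 1, then net[2]=9)
net[4] = 21
net[5] = 22  (first piece 1, then net[4]=21)
One optimal plan: pieces 4 + 1 (1 cut) → $26 − $4 = $22.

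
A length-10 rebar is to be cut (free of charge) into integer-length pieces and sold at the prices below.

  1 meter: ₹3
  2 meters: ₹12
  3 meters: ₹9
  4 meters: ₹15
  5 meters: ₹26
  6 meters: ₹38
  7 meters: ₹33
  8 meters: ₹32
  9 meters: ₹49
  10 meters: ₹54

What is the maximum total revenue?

62

Let r[k] be the best obtainable value from length k. For each k, try every first piece i and keep the best of price[i] + r[k−i].
r[1] = 3
r[2] = 12
r[3] = 15  (first piece 1, then r[2]=12)
r[4] = 24  (first piece 2, then r[2]=12)
r[5] = 27  (first piece 1, then r[4]=24)
r[6] = 38
r[7] = 41  (first piece 1, then r[6]=38)
r[8] = 50  (first piece 2, then r[6]=38)
r[9] = 53  (first piece 1, then r[8]=50)
r[10] = 62  (first piece 2, then r[8]=50)
One optimal cutting: 6 + 2 + 2 → ₹38 + ₹12 + ₹12 = ₹62.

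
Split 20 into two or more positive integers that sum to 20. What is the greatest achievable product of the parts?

1458

Define f[k] = max over 1≤i<k of i · max(k−i, f[k−i]); the inner max lets the remainder stay uncut if that's better.
f[2] = 1*max(1,0) = 1*1 = 1
f[3] = 1*max(2,1) = 1*2 = 2
f[4] = 2*max(2,1) = 2*2 = 4
f[5] = 2*max(3,2) = 2*3 = 6
f[6] = 3*max(3,2) = 3*3 = 9
f[7] = 2*max(5,6) = 2*6 = 12
f[8] = 2*max(6,9) = 2*9 = 18
f[9] = 3*max(6,9) = 3*9 = 27
f[10] = 2*max(8,18) = 2*18 = 36
f[11] = 2*max(9,27) = 2*27 = 54
f[12] = 3*max(9,27) = 3*27 = 81
f[13] = 2*max(11,54) = 2*54 = 108
f[14] = 2*max(12,81) = 2*81 = 162
f[15] = 3*max(12,81) = 3*81 = 243
f[16] = 2*max(14,162) = 2*162 = 324
f[17] = 2*max(15,243) = 2*243 = 486
f[18] = 3*max(15,243) = 3*243 = 729
f[19] = 2*max(17,486) = 2*486 = 972
f[20] = 2*max(18,729) = 2*729 = 1458
One optimal split: 3 + 3 + 3 + 3 + 3 + 3 + 2; product 3*3*3*3*3*3*2 = 1458.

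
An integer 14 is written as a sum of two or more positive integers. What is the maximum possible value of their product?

162

Define m[k] = max over 1≤i<k of i · max(k−i, m[k−i]); the inner max lets the remainder stay uncut if that's better.
Small cases: m[2]=1, m[3]=2, m[4]=4, m[5]=6, m[6]=9, m[7]=12, m[8]=18.
m[9] = max(1×18, 2×12, 3×9, …, 7×2, 8×1) = 27
m[10] = max(1×27, 2×18, 3×12, …, 8×2, 9×1) = 36
m[11] = max(1×36, 2×27, 3×18, …, 9×2, 10×1) = 54
m[12] = max(1×54, 2×36, 3×27, …, 10×2, 11×1) = 81
m[13] = max(1×81, 2×54, 3×36, …, 11×2, 12×1) = 108
m[14] = max(1×108, 2×81, 3×54, …, 12×2, 13×1) = 162
One optimal split: 3 + 3 + 3 + 3 + 2; product 3×3×3×3×2 = 162.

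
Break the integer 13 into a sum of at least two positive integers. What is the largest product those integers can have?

108

Define m[k] = max over 1≤i<k of i · max(k−i, m[k−i]); the inner max lets the remainder stay uncut if that's better.
m[2] = 1×max(1,0) = 1×1 = 1
m[3] = 1×max(2,1) = 1×2 = 2
m[4] = 2×max(2,1) = 2×2 = 4
m[5] = 2×max(3,2) = 2×3 = 6
m[6] = 3×max(3,2) = 3×3 = 9
m[7] = 2×max(5,6) = 2×6 = 12
m[8] = 2×max(6,9) = 2×9 = 18
m[9] = 3×max(6,9) = 3×9 = 27
m[10] = 2×max(8,18) = 2×18 = 36
m[11] = 2×max(9,27) = 2×27 = 54
m[12] = 3×max(9,27) = 3×27 = 81
m[13] = 2×max(11,54) = 2×54 = 108
One optimal split: 3 + 3 + 3 + 2 + 2; product 3×3×3×2×2 = 108.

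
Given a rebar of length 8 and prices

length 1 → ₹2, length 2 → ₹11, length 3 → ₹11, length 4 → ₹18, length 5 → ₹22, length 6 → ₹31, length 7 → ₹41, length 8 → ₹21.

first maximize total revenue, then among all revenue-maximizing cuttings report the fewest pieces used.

Build r[k] bottom-up: r[k] = max over allowed piece i of (p[i] + r[k−i]).
r[1] = 2
r[2] = max(2+2, 11+0) = 11
r[3] = max(2+11, 11+2, 11+0) = 13
r[4] = max(2+13, 11+11, 11+2, 18+0) = 22
r[5] = max(2+22, 11+13, 11+11, 18+2, 22+0) = 24
r[6] = max(2+24, 11+22, 11+13, 18+11, 22+2, 31+0) = 33
r[7] = max(2+33, 11+24, 11+22, …, 31+2, 41+0) = 41
r[8] = max(2+41, 11+33, 11+24, …, 41+2, 21+0) = 44
Maximum revenue is ₹44.
Now minimize piece count subject to staying optimal: for each k, pieces[k] = 1 + min over i with p[i]+r[k−i]=r[k] of pieces[k−i].
pieces[5] = 3
pieces[6] = 3
pieces[7] = 1
pieces[8] = 4

4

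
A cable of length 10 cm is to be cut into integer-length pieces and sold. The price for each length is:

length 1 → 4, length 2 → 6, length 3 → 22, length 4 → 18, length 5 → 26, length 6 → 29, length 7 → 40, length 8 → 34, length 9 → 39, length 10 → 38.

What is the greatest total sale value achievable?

70

Consider every possible first cut. R[k] is the best of p[i]+R[k−i] over all sellable i≤k.
R[1] = 4
R[2] = 8  (first piece 1, then R[1]=4)
R[3] = 22
R[4] = 26  (first piece 1, then R[3]=22)
R[5] = 30  (first piece 1, then R[4]=26)
R[6] = 44  (first piece 3, then R[3]=22)
R[7] = 48  (first piece 1, then R[6]=44)
R[8] = 52  (first piece 1, then R[7]=48)
R[9] = 66  (first piece 3, then R[6]=44)
R[10] = 70  (first piece 1, then R[9]=66)
One optimal cutting: 3 + 3 + 3 + 1 → 22 + 22 + 22 + 4 = 70.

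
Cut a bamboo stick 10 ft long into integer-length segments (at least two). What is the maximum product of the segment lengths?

Fill prod[k] for k=2..10: at each k try every first piece i and multiply by the better of (k−i) uncut or prod[k−i].
prod[2] = 1·max(1,0) = 1·1 = 1
prod[3] = max(1·2, 2·1) = 2
prod[4] = max(1·3, 2·2, 3·1) = 4
prod[5] = max(1·4, 2·3, 3·2, 4·1) = 6
prod[6] = max(1·6, 2·4, 3·3, 4·2, 5·1) = 9
prod[7] = max(1·9, 2·6, 3·4, 4·3, 5·2, 6·1) = 12
prod[8] = max(1·12, 2·9, 3·6, …, 6·2, 7·1) = 18
prod[9] = max(1·18, 2·12, 3·9, …, 7·2, 8·1) = 27
prod[10] = max(1·27, 2·18, 3·12, …, 8·2, 9·1) = 36
One optimal split: 3 + 3 + 2 + 2; product 3·3·2·2 = 36.

36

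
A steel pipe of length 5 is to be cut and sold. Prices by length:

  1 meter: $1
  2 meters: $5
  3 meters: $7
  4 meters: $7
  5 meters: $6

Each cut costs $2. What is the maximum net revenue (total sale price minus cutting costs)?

10

Let net[k] be the best obtainable value from length k. For each k, try every first piece i and keep the best of price[i] + net[k−i] minus the 2 cut fee when i<k.
net[1] = 1
net[2] = max(1+1-2, 5+0) = 5
net[3] = max(1+5-2, 5+1-2, 7+0) = 7
net[4] = max(1+7-2, 5+5-2, 7+1-2, 7+0) = 8
net[5] = max(1+8-2, 5+7-2, 7+5-2, 7+1-2, 6+0) = 10
One optimal plan: pieces 3 + 2 (1 cut) → $12 − $2 = $10.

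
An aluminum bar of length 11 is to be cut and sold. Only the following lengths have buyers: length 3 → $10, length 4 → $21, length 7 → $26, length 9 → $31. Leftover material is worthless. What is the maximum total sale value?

52

Let r[k] be the best obtainable value from length k. For each k, try every first piece i and keep the best of price[i] + r[k−i].
r[1] = 0
r[2] = 0
r[3] = 10
r[4] = max(10+0, 21+0) = 21
r[5] = max(10+0, 21+0) = 21
r[6] = max(10+10, 21+0) = 21
r[7] = max(10+21, 21+10, 26+0) = 31
r[8] = max(10+21, 21+21, 26+0) = 42
r[9] = max(10+21, 21+21, 26+0, 31+0) = 42
r[10] = max(10+31, 21+21, 26+10, 31+0) = 42
r[11] = max(10+42, 21+31, 26+21, 31+0) = 52
One optimal cutting: 4 + 4 + 3 → $52.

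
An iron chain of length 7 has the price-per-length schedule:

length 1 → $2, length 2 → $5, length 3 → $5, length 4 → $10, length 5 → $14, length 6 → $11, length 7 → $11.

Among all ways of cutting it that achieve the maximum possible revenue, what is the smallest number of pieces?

Build r[k] bottom-up: r[k] = max over allowed piece i of (p[i] + r[k−i]).
r[1] = 2
r[2] = 5
r[3] = 7  (first piece 1, then r[2]=5)
r[4] = 10  (first piece 2, then r[2]=5)
r[5] = 14
r[6] = 16  (first piece 1, then r[5]=14)
r[7] = 19  (first piece 2, then r[5]=14)
Maximum revenue is $19.
Now minimize piece count subject to staying optimal: for each k, pieces[k] = 1 + min over i with p[i]+r[k−i]=r[k] of pieces[k−i].
pieces[4] = 1
pieces[5] = 1
pieces[6] = 2
pieces[7] = 2

2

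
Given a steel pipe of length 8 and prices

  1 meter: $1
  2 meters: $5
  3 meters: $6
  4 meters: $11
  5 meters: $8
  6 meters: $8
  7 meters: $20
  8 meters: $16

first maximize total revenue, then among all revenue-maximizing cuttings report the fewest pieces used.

2

Build r[k] bottom-up: r[k] = max over allowed piece i of (p[i] + r[k−i]).
r[1] = 1
r[2] = max(1+1, 5+0) = 5
r[3] = max(1+5, 5+1, 6+0) = 6
r[4] = max(1+6, 5+5, 6+1, 11+0) = 11
r[5] = max(1+11, 5+6, 6+5, 11+1, 8+0) = 12
r[6] = max(1+12, 5+11, 6+6, 11+5, 8+1, 8+0) = 16
r[7] = max(1+16, 5+12, 6+11, …, 8+1, 20+0) = 20
r[8] = max(1+20, 5+16, 6+12, …, 20+1, 16+0) = 22
Maximum revenue is $22.
Now minimize piece count subject to staying optimal: for each k, pieces[k] = 1 + min over i with p[i]+r[k−i]=r[k] of pieces[k−i].
pieces[5] = 2
pieces[6] = 2
pieces[7] = 1
pieces[8] = 2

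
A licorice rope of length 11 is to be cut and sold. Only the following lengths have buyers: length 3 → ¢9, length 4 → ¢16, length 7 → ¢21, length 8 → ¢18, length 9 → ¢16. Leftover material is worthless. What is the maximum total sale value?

41

Consider every possible first cut. r[k] is the best of p[i]+r[k−i] over all sellable i≤k.
r[1] = 0
r[2] = 0
r[3] = 9
r[4] = 16
r[5] = 16
r[6] = 18  (first piece 3, then r[3]=9)
r[7] = 25  (first piece 3, then r[4]=16)
r[8] = 32  (first piece 4, then r[4]=16)
r[9] = 32
r[10] = 34  (first piece 3, then r[7]=25)
r[11] = 41  (first piece 3, then r[8]=32)
One optimal cutting: 4 + 4 + 3 → ¢41.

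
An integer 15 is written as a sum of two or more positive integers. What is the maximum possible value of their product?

243

Define P[k] = max over 1≤i<k of i · max(k−i, P[k−i]); the inner max lets the remainder stay uncut if that's better.
P[2] = 1×max(1,0) = 1×1 = 1
P[3] = 1×max(2,1) = 1×2 = 2
P[4] = 2×max(2,1) = 2×2 = 4
P[5] = 2×max(3,2) = 2×3 = 6
P[6] = 3×max(3,2) = 3×3 = 9
P[7] = 2×max(5,6) = 2×6 = 12
P[8] = 2×max(6,9) = 2×9 = 18
P[9] = 3×max(6,9) = 3×9 = 27
P[10] = 2×max(8,18) = 2×18 = 36
P[11] = 2×max(9,27) = 2×27 = 54
P[12] = 3×max(9,27) = 3×27 = 81
P[13] = 2×max(11,54) = 2×54 = 108
P[14] = 2×max(12,81) = 2×81 = 162
P[15] = 3×max(12,81) = 3×81 = 243
One optimal split: 3 + 3 + 3 + 3 + 3; product 3×3×3×3×3 = 243.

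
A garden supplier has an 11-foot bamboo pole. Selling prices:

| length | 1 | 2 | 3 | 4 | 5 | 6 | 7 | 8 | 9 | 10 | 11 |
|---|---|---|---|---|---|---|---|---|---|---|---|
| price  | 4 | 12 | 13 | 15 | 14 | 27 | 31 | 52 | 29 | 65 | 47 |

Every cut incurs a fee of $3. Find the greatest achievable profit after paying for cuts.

66

Let net[k] be the best obtainable value from length k. For each k, try every first piece i and keep the best of price[i] + net[k−i] minus the 3 cut fee when i<k.
net[1] = 4
net[2] = max(4+4-3, 12+0) = 12
net[3] = max(4+12-3, 12+4-3, 13+0) = 13
net[4] = max(4+13-3, 12+12-3, 13+4-3, 15+0) = 21
net[5] = max(4+21-3, 12+13-3, 13+12-3, 15+4-3, 14+0) = 22
net[6] = max(4+22-3, 12+21-3, 13+13-3, 15+12-3, 14+4-3, 27+0) = 30
net[7] = max(4+30-3, 12+22-3, 13+21-3, …, 27+4-3, 31+0) = 31
net[8] = max(4+31-3, 12+30-3, 13+22-3, …, 31+4-3, 52+0) = 52
net[9] = max(4+52-3, 12+31-3, 13+30-3, …, 52+4-3, 29+0) = 53
net[10] = max(4+53-3, 12+52-3, 13+31-3, …, 29+4-3, 65+0) = 65
net[11] = max(4+65-3, 12+53-3, 13+52-3, …, 65+4-3, 47+0) = 66
One optimal plan: pieces 10 + 1 (1 cut) → $69 − $3 = $66.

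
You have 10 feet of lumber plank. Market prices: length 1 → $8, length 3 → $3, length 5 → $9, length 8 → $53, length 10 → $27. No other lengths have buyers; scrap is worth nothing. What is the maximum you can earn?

80

Consider every possible first cut. f[k] is the best of p[i]+f[k−i] over all sellable i≤k.
f[1] = 8
f[2] = 16  (first piece 1, then f[1]=8)
f[3] = 24  (first piece 1, then f[2]=16)
f[4] = 32  (first piece 1, then f[3]=24)
f[5] = 40  (first piece 1, then f[4]=32)
f[6] = 48  (first piece 1, then f[5]=40)
f[7] = 56  (first piece 1, then f[6]=48)
f[8] = 64  (first piece 1, then f[7]=56)
f[9] = 72  (first piece 1, then f[8]=64)
f[10] = 80  (first piece 1, then f[9]=72)
One optimal cutting: 1 + 1 + 1 + 1 + 1 + 1 + 1 + 1 + 1 + 1 → $80.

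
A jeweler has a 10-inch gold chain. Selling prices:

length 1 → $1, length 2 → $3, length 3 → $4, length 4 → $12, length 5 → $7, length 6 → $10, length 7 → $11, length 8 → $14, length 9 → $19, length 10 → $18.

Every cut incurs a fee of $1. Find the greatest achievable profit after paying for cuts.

25

Build r[k] bottom-up: r[k] = max over allowed piece i of (p[i] + r[k−i]) − 1 per cut.
r[1] = 1
r[2] = 3
r[3] = 4
r[4] = 12
r[5] = 12  (first piece 1, then r[4]=12)
r[6] = 14  (first piece 2, then r[4]=12)
r[7] = 15  (first piece 3, then r[4]=12)
r[8] = 23  (first piece 4, then r[4]=12)
r[9] = 23  (first piece 1, then r[8]=23)
r[10] = 25  (first piece 2, then r[8]=23)
One optimal plan: pieces 4 + 4 + 2 (2 cuts) → $27 − $2 = $25.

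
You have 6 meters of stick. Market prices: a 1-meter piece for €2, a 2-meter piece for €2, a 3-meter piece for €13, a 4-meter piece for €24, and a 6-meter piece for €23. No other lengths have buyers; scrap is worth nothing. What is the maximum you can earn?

28

Build best[k] bottom-up: best[k] = max over allowed piece i of (p[i] + best[k−i]).
best[1] = 2
best[2] = 4  (first piece 1, then best[1]=2)
best[3] = 13
best[4] = 24
best[5] = 26  (first piece 1, then best[4]=24)
best[6] = 28  (first piece 1, then best[5]=26)
One optimal cutting: 4 + 1 + 1 → €28.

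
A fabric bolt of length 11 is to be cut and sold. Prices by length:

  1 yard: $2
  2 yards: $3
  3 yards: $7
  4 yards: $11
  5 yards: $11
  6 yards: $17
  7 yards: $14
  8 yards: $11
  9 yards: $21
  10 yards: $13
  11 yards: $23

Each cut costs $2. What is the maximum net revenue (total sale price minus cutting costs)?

26

Let v[k] be the best obtainable value from length k. For each k, try every first piece i and keep the best of price[i] + v[k−i] minus the 2 cut fee when i<k.
v[1] = 2
v[2] = max(2+2-2, 3+0) = 3
v[3] = max(2+3-2, 3+2-2, 7+0) = 7
v[4] = max(2+7-2, 3+3-2, 7+2-2, 11+0) = 11
v[5] = max(2+11-2, 3+7-2, 7+3-2, 11+2-2, 11+0) = 11
v[6] = max(2+11-2, 3+11-2, 7+7-2, 11+3-2, 11+2-2, 17+0) = 17
v[7] = max(2+17-2, 3+11-2, 7+11-2, …, 17+2-2, 14+0) = 17
v[8] = max(2+17-2, 3+17-2, 7+11-2, …, 14+2-2, 11+0) = 20
v[9] = max(2+20-2, 3+17-2, 7+17-2, …, 11+2-2, 21+0) = 22
v[10] = max(2+22-2, 3+20-2, 7+17-2, …, 21+2-2, 13+0) = 26
v[11] = max(2+26-2, 3+22-2, 7+20-2, …, 13+2-2, 23+0) = 26
One optimal plan: pieces 6 + 4 + 1 (2 cuts) → $30 − $4 = $26.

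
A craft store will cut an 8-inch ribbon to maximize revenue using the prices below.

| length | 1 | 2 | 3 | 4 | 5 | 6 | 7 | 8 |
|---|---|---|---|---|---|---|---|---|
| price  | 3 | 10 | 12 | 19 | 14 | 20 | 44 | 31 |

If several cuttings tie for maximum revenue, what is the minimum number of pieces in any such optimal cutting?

2

Consider every possible first cut. r[k] is the best of p[i]+r[k−i] over all sellable i≤k.
r[1] = 3
r[2] = max(3+3, 10+0) = 10
r[3] = max(3+10, 10+3, 12+0) = 13
r[4] = max(3+13, 10+10, 12+3, 19+0) = 20
r[5] = max(3+20, 10+13, 12+10, 19+3, 14+0) = 23
r[6] = max(3+23, 10+20, 12+13, 19+10, 14+3, 20+0) = 30
r[7] = max(3+30, 10+23, 12+20, …, 20+3, 44+0) = 44
r[8] = max(3+44, 10+30, 12+23, …, 44+3, 31+0) = 47
Maximum revenue is ¢47.
Now minimize piece count subject to staying optimal: for each k, pieces[k] = 1 + min over i with p[i]+r[k−i]=r[k] of pieces[k−i].
pieces[5] = 3
pieces[6] = 3
pieces[7] = 1
pieces[8] = 2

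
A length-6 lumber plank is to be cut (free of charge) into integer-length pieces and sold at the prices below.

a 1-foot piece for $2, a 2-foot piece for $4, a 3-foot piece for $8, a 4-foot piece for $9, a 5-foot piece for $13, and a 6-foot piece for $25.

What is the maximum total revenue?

Let best[k] be the best obtainable value from length k. For each k, try every first piece i and keep the best of price[i] + best[k−i].
best[1] = 2
best[2] = 4  (first piece 1, then best[1]=2)
best[3] = 8
best[4] = 10  (first piece 1, then best[3]=8)
best[5] = 13
best[6] = 25
Best is to sell the whole 6-foot piece uncut for $25.

25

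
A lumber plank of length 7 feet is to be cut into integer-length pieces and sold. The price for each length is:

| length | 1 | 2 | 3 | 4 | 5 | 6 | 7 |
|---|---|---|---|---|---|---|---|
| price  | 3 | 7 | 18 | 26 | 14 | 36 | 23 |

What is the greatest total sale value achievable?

44

Let r[k] be the best obtainable value from length k. For each k, try every first piece i and keep the best of price[i] + r[k−i].
r[1] = 3
r[2] = 7
r[3] = 18
r[4] = 26
r[5] = 29  (first piece 1, then r[4]=26)
r[6] = 36  (first piece 3, then r[3]=18)
r[7] = 44  (first piece 3, then r[4]=26)
One optimal cutting: 4 + 3 → $26 + $18 = $44.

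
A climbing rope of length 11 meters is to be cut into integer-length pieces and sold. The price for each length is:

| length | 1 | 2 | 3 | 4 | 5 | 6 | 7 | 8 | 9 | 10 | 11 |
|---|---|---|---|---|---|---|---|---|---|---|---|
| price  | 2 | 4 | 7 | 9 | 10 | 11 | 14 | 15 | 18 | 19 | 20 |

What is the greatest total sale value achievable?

Let v[k] be the best obtainable value from length k. For each k, try every first piece i and keep the best of price[i] + v[k−i].
v[1] = 2
v[2] = 4  (first piece 1, then v[1]=2)
v[3] = 7
v[4] = 9  (first piece 1, then v[3]=7)
v[5] = 11  (first piece 1, then v[4]=9)
v[6] = 14  (first piece 3, then v[3]=7)
v[7] = 16  (first piece 1, then v[6]=14)
v[8] = 18  (first piece 1, then v[7]=16)
v[9] = 21  (first piece 3, then v[6]=14)
v[10] = 23  (first piece 1, then v[9]=21)
v[11] = 25  (first piece 1, then v[10]=23)
One optimal cutting: 3 + 3 + 3 + 1 + 1 → €7 + €7 + €7 + €2 + €2 = €25.

25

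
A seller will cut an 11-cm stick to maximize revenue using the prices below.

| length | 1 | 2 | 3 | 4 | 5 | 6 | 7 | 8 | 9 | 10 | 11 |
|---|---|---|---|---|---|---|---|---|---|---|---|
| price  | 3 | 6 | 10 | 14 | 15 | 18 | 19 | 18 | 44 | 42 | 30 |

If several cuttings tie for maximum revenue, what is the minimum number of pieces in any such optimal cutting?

Let r[k] be the best obtainable value from length k. For each k, try every first piece i and keep the best of price[i] + r[k−i].
r[1] = 3
r[2] = max(3+3, 6+0) = 6
r[3] = max(3+6, 6+3, 10+0) = 10
r[4] = max(3+10, 6+6, 10+3, 14+0) = 14
r[5] = max(3+14, 6+10, 10+6, 14+3, 15+0) = 17
r[6] = max(3+17, 6+14, 10+10, 14+6, 15+3, 18+0) = 20
r[7] = max(3+20, 6+17, 10+14, …, 18+3, 19+0) = 24
r[8] = max(3+24, 6+20, 10+17, …, 19+3, 18+0) = 28
r[9] = max(3+28, 6+24, 10+20, …, 18+3, 44+0) = 44
r[10] = max(3+44, 6+28, 10+24, …, 44+3, 42+0) = 47
r[11] = max(3+47, 6+44, 10+28, …, 42+3, 30+0) = 50
Maximum revenue is €50.
Now minimize piece count subject to staying optimal: for each k, pieces[k] = 1 + min over i with p[i]+r[k−i]=r[k] of pieces[k−i].
pieces[8] = 2
pieces[9] = 1
pieces[10] = 2
pieces[11] = 2

2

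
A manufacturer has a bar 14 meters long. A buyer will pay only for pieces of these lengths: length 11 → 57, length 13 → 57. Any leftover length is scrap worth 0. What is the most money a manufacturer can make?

Build best[k] bottom-up: best[k] = max over allowed piece i of (p[i] + best[k−i]).
best[1] = 0
best[2] = 0
best[3] = 0
best[4] = 0
best[5] = 0
best[6] = 0
best[7] = 0
best[8] = 0
best[9] = 0
best[10] = 0
best[11] = 57
best[12] = 57
best[13] = 57
best[14] = 57
One optimal cutting: pieces 11 with 3 meters of scrap → 57.

57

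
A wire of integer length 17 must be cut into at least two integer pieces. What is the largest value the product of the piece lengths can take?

Fill prod[k] for k=2..17: at each k try every first piece i and multiply by the better of (k−i) uncut or prod[k−i].
prod[2] = 1*max(1,0) = 1*1 = 1
prod[3] = 1*max(2,1) = 1*2 = 2
prod[4] = 2*max(2,1) = 2*2 = 4
prod[5] = 2*max(3,2) = 2*3 = 6
prod[6] = 3*max(3,2) = 3*3 = 9
prod[7] = 2*max(5,6) = 2*6 = 12
prod[8] = 2*max(6,9) = 2*9 = 18
prod[9] = 3*max(6,9) = 3*9 = 27
prod[10] = 2*max(8,18) = 2*18 = 36
prod[11] = 2*max(9,27) = 2*27 = 54
prod[12] = 3*max(9,27) = 3*27 = 81
prod[13] = 2*max(11,54) = 2*54 = 108
prod[14] = 2*max(12,81) = 2*81 = 162
prod[15] = 3*max(12,81) = 3*81 = 243
prod[16] = 2*max(14,162) = 2*162 = 324
prod[17] = 2*max(15,243) = 2*243 = 486
One optimal split: 3 + 3 + 3 + 3 + 3 + 2; product 3*3*3*3*3*2 = 486.

486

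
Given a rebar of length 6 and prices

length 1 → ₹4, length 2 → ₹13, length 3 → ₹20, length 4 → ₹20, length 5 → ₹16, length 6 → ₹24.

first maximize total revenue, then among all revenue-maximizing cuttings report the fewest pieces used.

2

Build r[k] bottom-up: r[k] = max over allowed piece i of (p[i] + r[k−i]).
r[1] = 4
r[2] = 13
r[3] = 20
r[4] = 26  (first piece 2, then r[2]=13)
r[5] = 33  (first piece 2, then r[3]=20)
r[6] = 40  (first piece 3, then r[3]=20)
Maximum revenue is ₹40.
Now minimize piece count subject to staying optimal: for each k, pieces[k] = 1 + min over i with p[i]+r[k−i]=r[k] of pieces[k−i].
pieces[3] = 1
pieces[4] = 2
pieces[5] = 2
pieces[6] = 2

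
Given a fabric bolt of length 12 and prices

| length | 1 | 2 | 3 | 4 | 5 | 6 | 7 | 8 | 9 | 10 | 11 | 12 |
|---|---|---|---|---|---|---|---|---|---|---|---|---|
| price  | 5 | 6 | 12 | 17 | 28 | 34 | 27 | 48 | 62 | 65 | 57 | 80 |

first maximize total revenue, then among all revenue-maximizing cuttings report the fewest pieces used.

1

Build r[k] bottom-up: r[k] = max over allowed piece i of (p[i] + r[k−i]).
r[1] = 5
r[2] = 10  (first piece 1, then r[1]=5)
r[3] = 15  (first piece 1, then r[2]=10)
r[4] = 20  (first piece 1, then r[3]=15)
r[5] = 28
r[6] = 34
r[7] = 39  (first piece 1, then r[6]=34)
r[8] = 48
r[9] = 62
r[10] = 67  (first piece 1, then r[9]=62)
r[11] = 72  (first piece 1, then r[10]=67)
r[12] = 80
Maximum revenue is $80.
Now minimize piece count subject to staying optimal: for each k, pieces[k] = 1 + min over i with p[i]+r[k−i]=r[k] of pieces[k−i].
pieces[9] = 1
pieces[10] = 2
pieces[11] = 3
pieces[12] = 1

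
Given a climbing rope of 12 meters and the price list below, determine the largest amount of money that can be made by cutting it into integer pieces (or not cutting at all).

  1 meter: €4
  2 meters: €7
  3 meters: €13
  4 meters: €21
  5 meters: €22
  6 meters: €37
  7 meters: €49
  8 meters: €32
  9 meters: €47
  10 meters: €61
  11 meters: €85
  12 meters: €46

Consider every possible first cut. best[k] is the best of p[i]+best[k−i] over all sellable i≤k.
best[1] = 4
best[2] = max(4+4, 7+0) = 8
best[3] = max(4+8, 7+4, 13+0) = 13
best[4] = max(4+13, 7+8, 13+4, 21+0) = 21
best[5] = max(4+21, 7+13, 13+8, 21+4, 22+0) = 25
best[6] = max(4+25, 7+21, 13+13, 21+8, 22+4, 37+0) = 37
best[7] = max(4+37, 7+25, 13+21, …, 37+4, 49+0) = 49
best[8] = max(4+49, 7+37, 13+25, …, 49+4, 32+0) = 53
best[9] = max(4+53, 7+49, 13+37, …, 32+4, 47+0) = 57
best[10] = max(4+57, 7+53, 13+49, …, 47+4, 61+0) = 62
best[11] = max(4+62, 7+57, 13+53, …, 61+4, 85+0) = 85
best[12] = max(4+85, 7+62, 13+57, …, 85+4, 46+0) = 89
One optimal cutting: 11 + 1 → €85 + €4 = €89.

89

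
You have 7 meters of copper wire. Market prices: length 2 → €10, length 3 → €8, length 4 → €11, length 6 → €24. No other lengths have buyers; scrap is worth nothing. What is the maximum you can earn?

30

Let best[k] be the best obtainable value from length k. For each k, try every first piece i and keep the best of price[i] + best[k−i].
best[1] = 0
best[2] = 10
best[3] = max(10+0, 8+0) = 10
best[4] = max(10+10, 8+0, 11+0) = 20
best[5] = max(10+10, 8+10, 11+0) = 20
best[6] = max(10+20, 8+10, 11+10, 24+0) = 30
best[7] = max(10+20, 8+20, 11+10, 24+0) = 30
One optimal cutting: pieces 2 + 2 + 2 with 1 meter of scrap → €30.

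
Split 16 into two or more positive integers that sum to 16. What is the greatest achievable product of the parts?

324

Fill m[k] for k=2..16: at each k try every first piece i and multiply by the better of (k−i) uncut or m[k−i].
Small cases: m[2]=1, m[3]=2, m[4]=4, m[5]=6, m[6]=9, m[7]=12, m[8]=18, m[9]=27, m[10]=36, m[11]=54.
m[12] = 3×max(9,27) = 3×27 = 81
m[13] = 2×max(11,54) = 2×54 = 108
m[14] = 2×max(12,81) = 2×81 = 162
m[15] = 3×max(12,81) = 3×81 = 243
m[16] = 2×max(14,162) = 2×162 = 324
One optimal split: 3 + 3 + 3 + 3 + 2 + 2; product 3×3×3×3×2×2 = 324.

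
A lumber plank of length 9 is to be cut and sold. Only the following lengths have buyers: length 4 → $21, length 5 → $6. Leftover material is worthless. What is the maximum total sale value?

Build best[k] bottom-up: best[k] = max over allowed piece i of (p[i] + best[k−i]).
best[1] = 0
best[2] = 0
best[3] = 0
best[4] = 21
best[5] = 21
best[6] = 21
best[7] = 21
best[8] = 42  (first piece 4, then best[4]=21)
best[9] = 42
One optimal cutting: pieces 4 + 4 with 1 foot of scrap → $42.

42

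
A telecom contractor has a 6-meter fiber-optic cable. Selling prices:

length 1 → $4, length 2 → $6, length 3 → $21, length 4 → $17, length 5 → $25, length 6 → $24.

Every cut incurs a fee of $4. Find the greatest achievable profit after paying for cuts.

Build v[k] bottom-up: v[k] = max over allowed piece i of (p[i] + v[k−i]) − 4 per cut.
v[1] = 4
v[2] = max(4+4-4, 6+0) = 6
v[3] = max(4+6-4, 6+4-4, 21+0) = 21
v[4] = max(4+21-4, 6+6-4, 21+4-4, 17+0) = 21
v[5] = max(4+21-4, 6+21-4, 21+6-4, 17+4-4, 25+0) = 25
v[6] = max(4+25-4, 6+21-4, 21+21-4, 17+6-4, 25+4-4, 24+0) = 38
One optimal plan: pieces 3 + 3 (1 cut) → $42 − $4 = $38.

38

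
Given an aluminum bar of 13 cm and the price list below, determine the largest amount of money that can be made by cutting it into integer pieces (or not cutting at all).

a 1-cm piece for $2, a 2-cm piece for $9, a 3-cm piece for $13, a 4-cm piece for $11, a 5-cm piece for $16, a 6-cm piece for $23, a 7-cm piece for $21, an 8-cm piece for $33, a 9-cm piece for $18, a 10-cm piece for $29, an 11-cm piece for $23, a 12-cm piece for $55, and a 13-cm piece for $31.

58

Let v[k] be the best obtainable value from length k. For each k, try every first piece i and keep the best of price[i] + v[k−i].
v[1] = 2
v[2] = 9
v[3] = 13
v[4] = 18  (first piece 2, then v[2]=9)
v[5] = 22  (first piece 2, then v[3]=13)
v[6] = 27  (first piece 2, then v[4]=18)
v[7] = 31  (first piece 2, then v[5]=22)
v[8] = 36  (first piece 2, then v[6]=27)
v[9] = 40  (first piece 2, then v[7]=31)
v[10] = 45  (first piece 2, then v[8]=36)
v[11] = 49  (first piece 2, then v[9]=40)
v[12] = 55
v[13] = 58  (first piece 2, then v[11]=49)
One optimal cutting: 3 + 2 + 2 + 2 + 2 + 2 → $13 + $9 + $9 + $9 + $9 + $9 = $58.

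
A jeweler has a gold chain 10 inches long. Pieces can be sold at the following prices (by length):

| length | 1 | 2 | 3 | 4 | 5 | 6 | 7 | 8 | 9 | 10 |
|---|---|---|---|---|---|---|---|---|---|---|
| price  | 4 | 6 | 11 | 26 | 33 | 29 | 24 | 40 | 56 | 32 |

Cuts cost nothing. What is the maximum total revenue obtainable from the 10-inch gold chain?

Let best[k] be the best obtainable value from length k. For each k, try every first piece i and keep the best of price[i] + best[k−i].
best[1] = 4
best[2] = max(4+4, 6+0) = 8
best[3] = max(4+8, 6+4, 11+0) = 12
best[4] = max(4+12, 6+8, 11+4, 26+0) = 26
best[5] = max(4+26, 6+12, 11+8, 26+4, 33+0) = 33
best[6] = max(4+33, 6+26, 11+12, 26+8, 33+4, 29+0) = 37
best[7] = max(4+37, 6+33, 11+26, …, 29+4, 24+0) = 41
best[8] = max(4+41, 6+37, 11+33, …, 24+4, 40+0) = 52
best[9] = max(4+52, 6+41, 11+37, …, 40+4, 56+0) = 59
best[10] = max(4+59, 6+52, 11+41, …, 56+4, 32+0) = 66
One optimal cutting: 5 + 5 → $33 + $33 = $66.

66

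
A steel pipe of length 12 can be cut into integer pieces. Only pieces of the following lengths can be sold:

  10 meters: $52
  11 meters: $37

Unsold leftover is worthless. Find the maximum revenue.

Build r[k] bottom-up: r[k] = max over allowed piece i of (p[i] + r[k−i]).
r[1] = 0
r[2] = 0
r[3] = 0
r[4] = 0
r[5] = 0
r[6] = 0
r[7] = 0
r[8] = 0
r[9] = 0
r[10] = 52
r[11] = 52
r[12] = 52
One optimal cutting: pieces 10 with 2 meters of scrap → $52.

52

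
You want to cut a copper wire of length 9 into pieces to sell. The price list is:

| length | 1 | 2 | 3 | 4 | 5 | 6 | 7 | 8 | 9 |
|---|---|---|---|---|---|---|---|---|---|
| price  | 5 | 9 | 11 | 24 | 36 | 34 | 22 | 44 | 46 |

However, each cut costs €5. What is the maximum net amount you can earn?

55

Consider every possible first cut. net[k] is the best of p[i]+net[k−i] over all sellable i≤k, charging 5 whenever i<k.
net[1] = 5
net[2] = max(5+5-5, 9+0) = 9
net[3] = max(5+9-5, 9+5-5, 11+0) = 11
net[4] = max(5+11-5, 9+9-5, 11+5-5, 24+0) = 24
net[5] = max(5+24-5, 9+11-5, 11+9-5, 24+5-5, 36+0) = 36
net[6] = max(5+36-5, 9+24-5, 11+11-5, 24+9-5, 36+5-5, 34+0) = 36
net[7] = max(5+36-5, 9+36-5, 11+24-5, …, 34+5-5, 22+0) = 40
net[8] = max(5+40-5, 9+36-5, 11+36-5, …, 22+5-5, 44+0) = 44
net[9] = max(5+44-5, 9+40-5, 11+36-5, …, 44+5-5, 46+0) = 55
One optimal plan: pieces 5 + 4 (1 cut) → €60 − €5 = €55.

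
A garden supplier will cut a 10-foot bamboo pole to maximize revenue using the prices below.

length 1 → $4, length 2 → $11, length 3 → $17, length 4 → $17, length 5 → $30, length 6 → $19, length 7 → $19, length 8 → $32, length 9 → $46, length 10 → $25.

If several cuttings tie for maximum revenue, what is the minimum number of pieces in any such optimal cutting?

2

Consider every possible first cut. r[k] is the best of p[i]+r[k−i] over all sellable i≤k.
r[1] = 4
r[2] = max(4+4, 11+0) = 11
r[3] = max(4+11, 11+4, 17+0) = 17
r[4] = max(4+17, 11+11, 17+4, 17+0) = 22
r[5] = max(4+22, 11+17, 17+11, 17+4, 30+0) = 30
r[6] = max(4+30, 11+22, 17+17, 17+11, 30+4, 19+0) = 34
r[7] = max(4+34, 11+30, 17+22, …, 19+4, 19+0) = 41
r[8] = max(4+41, 11+34, 17+30, …, 19+4, 32+0) = 47
r[9] = max(4+47, 11+41, 17+34, …, 32+4, 46+0) = 52
r[10] = max(4+52, 11+47, 17+41, …, 46+4, 25+0) = 60
Maximum revenue is $60.
Now minimize piece count subject to staying optimal: for each k, pieces[k] = 1 + min over i with p[i]+r[k−i]=r[k] of pieces[k−i].
pieces[7] = 2
pieces[8] = 2
pieces[9] = 3
pieces[10] = 2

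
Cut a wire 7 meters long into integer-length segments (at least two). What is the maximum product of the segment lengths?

Fill prod[k] for k=2..7: at each k try every first piece i and multiply by the better of (k−i) uncut or prod[k−i].
prod[2] = 1×max(1,0) = 1×1 = 1
prod[3] = 1×max(2,1) = 1×2 = 2
prod[4] = 2×max(2,1) = 2×2 = 4
prod[5] = 2×max(3,2) = 2×3 = 6
prod[6] = 3×max(3,2) = 3×3 = 9
prod[7] = 2×max(5,6) = 2×6 = 12
One optimal split: 3 + 2 + 2; product 3×2×2 = 12.

12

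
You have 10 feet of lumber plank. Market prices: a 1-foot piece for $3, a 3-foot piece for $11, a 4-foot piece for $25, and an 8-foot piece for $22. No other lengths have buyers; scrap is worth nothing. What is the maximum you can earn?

56

Build r[k] bottom-up: r[k] = max over allowed piece i of (p[i] + r[k−i]).
r[1] = 3
r[2] = 6  (first piece 1, then r[1]=3)
r[3] = max(3+6, 11+0) = 11
r[4] = max(3+11, 11+3, 25+0) = 25
r[5] = max(3+25, 11+6, 25+3) = 28
r[6] = max(3+28, 11+11, 25+6) = 31
r[7] = max(3+31, 11+25, 25+11) = 36
r[8] = max(3+36, 11+28, 25+25, 22+0) = 50
r[9] = max(3+50, 11+31, 25+28, 22+3) = 53
r[10] = max(3+53, 11+36, 25+31, 22+6) = 56
One optimal cutting: 4 + 4 + 1 + 1 → $56.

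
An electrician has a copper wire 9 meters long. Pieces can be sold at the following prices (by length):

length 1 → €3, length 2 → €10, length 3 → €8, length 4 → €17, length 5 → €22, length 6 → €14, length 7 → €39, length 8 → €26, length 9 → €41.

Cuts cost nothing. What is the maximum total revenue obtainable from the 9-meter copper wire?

49

Consider every possible first cut. R[k] is the best of p[i]+R[k−i] over all sellable i≤k.
R[1] = 3
R[2] = 10
R[3] = 13  (first piece 1, then R[2]=10)
R[4] = 20  (first piece 2, then R[2]=10)
R[5] = 23  (first piece 1, then R[4]=20)
R[6] = 30  (first piece 2, then R[4]=20)
R[7] = 39
R[8] = 42  (first piece 1, then R[7]=39)
R[9] = 49  (first piece 2, then R[7]=39)
One optimal cutting: 7 + 2 → €39 + €10 = €49.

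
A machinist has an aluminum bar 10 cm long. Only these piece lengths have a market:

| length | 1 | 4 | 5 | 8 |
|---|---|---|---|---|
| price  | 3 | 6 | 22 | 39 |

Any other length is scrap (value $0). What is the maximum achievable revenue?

Build best[k] bottom-up: best[k] = max over allowed piece i of (p[i] + best[k−i]).
best[1] = 3
best[2] = 6  (first piece 1, then best[1]=3)
best[3] = 9  (first piece 1, then best[2]=6)
best[4] = 12  (first piece 1, then best[3]=9)
best[5] = 22
best[6] = 25  (first piece 1, then best[5]=22)
best[7] = 28  (first piece 1, then best[6]=25)
best[8] = 39
best[9] = 42  (first piece 1, then best[8]=39)
best[10] = 45  (first piece 1, then best[9]=42)
One optimal cutting: 8 + 1 + 1 → $45.

45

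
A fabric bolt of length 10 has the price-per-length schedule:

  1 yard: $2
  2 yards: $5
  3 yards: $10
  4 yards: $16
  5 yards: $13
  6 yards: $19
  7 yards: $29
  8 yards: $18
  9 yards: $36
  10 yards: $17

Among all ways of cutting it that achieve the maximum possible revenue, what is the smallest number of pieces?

2

Build r[k] bottom-up: r[k] = max over allowed piece i of (p[i] + r[k−i]).
r[1] = 2
r[2] = max(2+2, 5+0) = 5
r[3] = max(2+5, 5+2, 10+0) = 10
r[4] = max(2+10, 5+5, 10+2, 16+0) = 16
r[5] = max(2+16, 5+10, 10+5, 16+2, 13+0) = 18
r[6] = max(2+18, 5+16, 10+10, 16+5, 13+2, 19+0) = 21
r[7] = max(2+21, 5+18, 10+16, …, 19+2, 29+0) = 29
r[8] = max(2+29, 5+21, 10+18, …, 29+2, 18+0) = 32
r[9] = max(2+32, 5+29, 10+21, …, 18+2, 36+0) = 36
r[10] = max(2+36, 5+32, 10+29, …, 36+2, 17+0) = 39
Maximum revenue is $39.
Now minimize piece count subject to staying optimal: for each k, pieces[k] = 1 + min over i with p[i]+r[k−i]=r[k] of pieces[k−i].
pieces[7] = 1
pieces[8] = 2
pieces[9] = 1
pieces[10] = 2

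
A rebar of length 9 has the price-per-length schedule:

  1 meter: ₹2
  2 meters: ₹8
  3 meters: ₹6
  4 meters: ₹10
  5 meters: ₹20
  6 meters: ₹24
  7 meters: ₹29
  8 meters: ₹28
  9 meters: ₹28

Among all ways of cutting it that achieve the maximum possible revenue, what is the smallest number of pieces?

Let r[k] be the best obtainable value from length k. For each k, try every first piece i and keep the best of price[i] + r[k−i].
r[1] = 2
r[2] = max(2+2, 8+0) = 8
r[3] = max(2+8, 8+2, 6+0) = 10
r[4] = max(2+10, 8+8, 6+2, 10+0) = 16
r[5] = max(2+16, 8+10, 6+8, 10+2, 20+0) = 20
r[6] = max(2+20, 8+16, 6+10, 10+8, 20+2, 24+0) = 24
r[7] = max(2+24, 8+20, 6+16, …, 24+2, 29+0) = 29
r[8] = max(2+29, 8+24, 6+20, …, 29+2, 28+0) = 32
r[9] = max(2+32, 8+29, 6+24, …, 28+2, 28+0) = 37
Maximum revenue is ₹37.
Now minimize piece count subject to staying optimal: for each k, pieces[k] = 1 + min over i with p[i]+r[k−i]=r[k] of pieces[k−i].
pieces[6] = 1
pieces[7] = 1
pieces[8] = 2
pieces[9] = 2

2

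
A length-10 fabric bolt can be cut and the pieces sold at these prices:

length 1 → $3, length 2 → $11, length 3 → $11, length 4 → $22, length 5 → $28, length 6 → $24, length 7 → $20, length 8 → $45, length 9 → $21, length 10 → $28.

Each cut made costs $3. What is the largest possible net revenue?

Build v[k] bottom-up: v[k] = max over allowed piece i of (p[i] + v[k−i]) − 3 per cut.
v[1] = 3
v[2] = max(3+3-3, 11+0) = 11
v[3] = max(3+11-3, 11+3-3, 11+0) = 11
v[4] = max(3+11-3, 11+11-3, 11+3-3, 22+0) = 22
v[5] = max(3+22-3, 11+11-3, 11+11-3, 22+3-3, 28+0) = 28
v[6] = max(3+28-3, 11+22-3, 11+11-3, 22+11-3, 28+3-3, 24+0) = 30
v[7] = max(3+30-3, 11+28-3, 11+22-3, …, 24+3-3, 20+0) = 36
v[8] = max(3+36-3, 11+30-3, 11+28-3, …, 20+3-3, 45+0) = 45
v[9] = max(3+45-3, 11+36-3, 11+30-3, …, 45+3-3, 21+0) = 47
v[10] = max(3+47-3, 11+45-3, 11+36-3, …, 21+3-3, 28+0) = 53
One optimal plan: pieces 8 + 2 (1 cut) → $56 − $3 = $53.

53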